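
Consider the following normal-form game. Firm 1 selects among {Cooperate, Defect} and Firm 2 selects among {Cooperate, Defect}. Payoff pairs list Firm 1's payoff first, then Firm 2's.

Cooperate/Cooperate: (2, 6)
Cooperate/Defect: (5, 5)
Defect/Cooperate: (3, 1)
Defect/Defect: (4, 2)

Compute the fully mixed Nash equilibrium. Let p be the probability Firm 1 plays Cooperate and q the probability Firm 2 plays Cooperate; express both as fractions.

p = 1/2, q = 1/2

Each player's mixing probability is pinned down by making the *other* player indifferent.
Firm 2 indifferent between Cooperate and Defect: p·6 + (1−p)·1 = p·5 + (1−p)·2 ⟹ 1 + 5p = 2 + 3p ⟹ p = 1/2.
Firm 1 indifferent between Cooperate and Defect: q·2 + (1−q)·5 = q·3 + (1−q)·4 ⟹ 5 + (-3)q = 4 + (-1)q ⟹ q = 1/2.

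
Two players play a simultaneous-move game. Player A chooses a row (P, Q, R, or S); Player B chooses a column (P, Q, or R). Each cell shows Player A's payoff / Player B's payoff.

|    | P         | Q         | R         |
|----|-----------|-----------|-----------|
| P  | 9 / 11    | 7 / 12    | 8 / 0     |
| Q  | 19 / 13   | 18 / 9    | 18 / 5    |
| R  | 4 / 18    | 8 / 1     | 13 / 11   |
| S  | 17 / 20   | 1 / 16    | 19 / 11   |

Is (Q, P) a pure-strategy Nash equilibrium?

Holding Player B at P: Player A gets 19 from Q, versus 9 from P, 4 from R, 17 from S. No profitable deviation for Player A.
Holding Player A at Q: Player B gets 13 from P, versus 9 from Q, 5 from R. No profitable deviation for Player B either.

Yes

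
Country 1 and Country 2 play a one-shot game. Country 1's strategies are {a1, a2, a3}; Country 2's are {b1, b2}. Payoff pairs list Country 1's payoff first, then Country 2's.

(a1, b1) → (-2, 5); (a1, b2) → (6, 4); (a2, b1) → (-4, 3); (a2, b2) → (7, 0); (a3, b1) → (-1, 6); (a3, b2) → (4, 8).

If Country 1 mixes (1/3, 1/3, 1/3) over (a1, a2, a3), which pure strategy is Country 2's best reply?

Compute Country 2's expected payoff from each pure strategy against the given mix.
b1: (1/3)·5 + (1/3)·3 + (1/3)·6 = 14/3
b2: (1/3)·4 + (1/3)·0 + (1/3)·8 = 4
Highest expected payoff is 14/3, from b1.

b1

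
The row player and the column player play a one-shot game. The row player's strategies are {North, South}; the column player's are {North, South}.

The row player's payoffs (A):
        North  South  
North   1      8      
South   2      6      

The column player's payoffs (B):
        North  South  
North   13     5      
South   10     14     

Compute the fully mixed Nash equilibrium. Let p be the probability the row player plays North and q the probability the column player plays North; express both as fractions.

In a mixed NE each player is indifferent between their pure strategies, so the opponent's mix sets the indifference.
The column player indifferent between North and South: p·13 + (1−p)·10 = p·5 + (1−p)·14 ⟹ 10 + 3p = 14 + (-9)p ⟹ p = 1/3.
The row player indifferent between North and South: q·1 + (1−q)·8 = q·2 + (1−q)·6 ⟹ 8 + (-7)q = 6 + (-4)q ⟹ q = 2/3.

p = 1/3, q = 2/3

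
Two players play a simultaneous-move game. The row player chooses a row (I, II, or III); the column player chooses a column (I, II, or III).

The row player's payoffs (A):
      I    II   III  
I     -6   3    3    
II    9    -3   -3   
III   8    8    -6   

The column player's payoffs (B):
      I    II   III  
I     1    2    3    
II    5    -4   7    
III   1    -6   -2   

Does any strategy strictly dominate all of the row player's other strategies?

A strategy is strictly dominant if it gives the row player a strictly higher payoff than every other strategy, against every choice by the opponent.
I is not dominant: against I, II gives 9 > -6.
II is not dominant: against II, I gives 3 > -3.
III is not dominant: against I, II gives 9 > 8.
No single strategy is best against every opponent action.

No strictly dominant strategy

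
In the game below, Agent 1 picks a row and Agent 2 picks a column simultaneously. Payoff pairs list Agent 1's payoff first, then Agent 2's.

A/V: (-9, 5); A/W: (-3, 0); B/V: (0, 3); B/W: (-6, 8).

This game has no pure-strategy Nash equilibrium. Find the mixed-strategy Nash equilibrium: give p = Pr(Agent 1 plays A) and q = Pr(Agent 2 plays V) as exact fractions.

p = 1/2, q = 1/4

In a mixed NE each player is indifferent between their pure strategies, so the opponent's mix sets the indifference.
Agent 2 indifferent between V and W: p·5 + (1−p)·3 = p·0 + (1−p)·8 ⟹ 3 + 2p = 8 + (-8)p ⟹ p = 1/2.
Agent 1 indifferent between A and B: q·(-9) + (1−q)·(-3) = q·0 + (1−q)·(-6) ⟹ (-3) + (-6)q = (-6) + 6q ⟹ q = 1/4.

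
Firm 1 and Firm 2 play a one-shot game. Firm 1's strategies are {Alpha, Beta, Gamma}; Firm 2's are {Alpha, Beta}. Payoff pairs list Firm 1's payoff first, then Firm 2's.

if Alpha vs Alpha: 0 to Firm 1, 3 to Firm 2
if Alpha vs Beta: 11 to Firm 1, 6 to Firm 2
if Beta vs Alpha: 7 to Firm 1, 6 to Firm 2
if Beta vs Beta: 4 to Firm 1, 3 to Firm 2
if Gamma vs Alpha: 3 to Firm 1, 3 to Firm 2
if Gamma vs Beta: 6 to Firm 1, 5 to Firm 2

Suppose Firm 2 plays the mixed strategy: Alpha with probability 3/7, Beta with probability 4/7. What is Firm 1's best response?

Alpha

Compute Firm 1's expected payoff from each pure strategy against the given mix.
Alpha: (3/7)·0 + (4/7)·11 = 44/7
Beta: (3/7)·7 + (4/7)·4 = 37/7
Gamma: (3/7)·3 + (4/7)·6 = 33/7
Highest expected payoff is 44/7, from Alpha.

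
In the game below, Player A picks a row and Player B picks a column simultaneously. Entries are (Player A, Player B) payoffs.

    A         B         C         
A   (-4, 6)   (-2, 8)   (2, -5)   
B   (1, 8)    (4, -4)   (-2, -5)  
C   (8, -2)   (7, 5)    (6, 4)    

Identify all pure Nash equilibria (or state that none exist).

(C, B)

A profile is a Nash equilibrium when each player is best-responding to the other.
Player A's best responses — vs A: C (payoff 8); vs B: C (payoff 7); vs C: C (payoff 6).
Player B's best responses — vs A: B (payoff 8); vs B: A (payoff 8); vs C: B (payoff 5).
The only mutual best response is (C, B); neither player gains by switching there.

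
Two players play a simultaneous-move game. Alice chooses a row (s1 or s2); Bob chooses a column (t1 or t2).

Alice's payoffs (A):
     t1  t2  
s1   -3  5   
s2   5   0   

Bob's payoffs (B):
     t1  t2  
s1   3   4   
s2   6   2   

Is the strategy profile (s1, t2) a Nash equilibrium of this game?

Yes

Holding Bob at t2: Alice gets 5 from s1, versus 0 from s2. No profitable deviation for Alice.
Holding Alice at s1: Bob gets 4 from t2, versus 3 from t1. No profitable deviation for Bob either.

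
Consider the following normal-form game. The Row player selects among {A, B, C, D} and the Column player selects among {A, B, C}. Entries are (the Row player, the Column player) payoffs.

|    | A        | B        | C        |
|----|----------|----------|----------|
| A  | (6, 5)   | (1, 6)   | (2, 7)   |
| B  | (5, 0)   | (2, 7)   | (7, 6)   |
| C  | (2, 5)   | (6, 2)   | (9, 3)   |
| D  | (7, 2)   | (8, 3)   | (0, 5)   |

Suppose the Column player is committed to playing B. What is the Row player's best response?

D

With the Column player fixed at B, the Row player's payoffs are: A → 1, B → 2, C → 6, D → 8.
The maximum is 8, achieved by D.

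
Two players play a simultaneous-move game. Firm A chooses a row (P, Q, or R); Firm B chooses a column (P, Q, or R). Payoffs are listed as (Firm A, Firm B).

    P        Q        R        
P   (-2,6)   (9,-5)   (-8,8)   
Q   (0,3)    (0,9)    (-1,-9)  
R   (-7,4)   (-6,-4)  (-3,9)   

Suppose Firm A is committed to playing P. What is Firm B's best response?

R

With Firm A fixed at P, Firm B's payoffs are: P → 6, Q → -5, R → 8.
The maximum is 8, achieved by R.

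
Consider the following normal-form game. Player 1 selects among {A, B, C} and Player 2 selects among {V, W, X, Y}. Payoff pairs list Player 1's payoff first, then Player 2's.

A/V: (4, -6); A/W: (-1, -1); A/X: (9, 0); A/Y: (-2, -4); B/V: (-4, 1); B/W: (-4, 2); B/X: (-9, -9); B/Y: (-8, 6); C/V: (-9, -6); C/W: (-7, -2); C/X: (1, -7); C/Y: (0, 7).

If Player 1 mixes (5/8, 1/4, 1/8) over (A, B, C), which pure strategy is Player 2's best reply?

Y

Compute Player 2's expected payoff from each pure strategy against the given mix.
V: (5/8)·(-6) + (1/4)·1 + (1/8)·(-6) = -17/4
W: (5/8)·(-1) + (1/4)·2 + (1/8)·(-2) = -3/8
X: (5/8)·0 + (1/4)·(-9) + (1/8)·(-7) = -25/8
Y: (5/8)·(-4) + (1/4)·6 + (1/8)·7 = -1/8
Highest expected payoff is -1/8, from Y.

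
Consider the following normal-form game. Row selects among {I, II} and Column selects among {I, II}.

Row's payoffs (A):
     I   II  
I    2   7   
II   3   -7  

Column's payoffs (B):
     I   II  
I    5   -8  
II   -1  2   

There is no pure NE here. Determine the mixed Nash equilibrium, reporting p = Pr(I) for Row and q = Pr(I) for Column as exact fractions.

p = 3/16, q = 14/15

In a mixed NE each player is indifferent between their pure strategies, so the opponent's mix sets the indifference.
Column indifferent between I and II: p·5 + (1−p)·(-1) = p·(-8) + (1−p)·2 ⟹ (-1) + 6p = 2 + (-10)p ⟹ p = 3/16.
Row indifferent between I and II: q·2 + (1−q)·7 = q·3 + (1−q)·(-7) ⟹ 7 + (-5)q = (-7) + 10q ⟹ q = 14/15.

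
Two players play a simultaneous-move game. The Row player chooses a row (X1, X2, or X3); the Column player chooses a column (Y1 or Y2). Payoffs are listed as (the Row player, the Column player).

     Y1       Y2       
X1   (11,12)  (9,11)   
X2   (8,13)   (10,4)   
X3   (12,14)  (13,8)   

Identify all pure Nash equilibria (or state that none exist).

Find each player's best response to every opponent strategy; NE are the intersections.
The Row player's best responses — vs Y1: X3 (payoff 12); vs Y2: X3 (payoff 13).
The Column player's best responses — vs X1: Y1 (payoff 12); vs X2: Y1 (payoff 13); vs X3: Y1 (payoff 14).
The only mutual best response is (X3, Y1); neither player gains by switching there.

(X3, Y1)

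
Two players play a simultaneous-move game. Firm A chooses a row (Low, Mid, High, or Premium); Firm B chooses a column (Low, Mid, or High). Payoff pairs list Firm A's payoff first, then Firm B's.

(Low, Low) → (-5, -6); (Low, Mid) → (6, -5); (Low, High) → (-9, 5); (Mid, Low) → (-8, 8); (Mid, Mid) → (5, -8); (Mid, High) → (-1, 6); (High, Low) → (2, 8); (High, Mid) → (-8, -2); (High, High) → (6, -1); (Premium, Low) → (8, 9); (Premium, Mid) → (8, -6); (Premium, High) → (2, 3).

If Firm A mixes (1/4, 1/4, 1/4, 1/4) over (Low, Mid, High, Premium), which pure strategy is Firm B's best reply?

Low

Firm B's best reply maximizes expected payoff against the mix.
Low: (1/4)·(-6) + (1/4)·8 + (1/4)·8 + (1/4)·9 = 19/4
Mid: (1/4)·(-5) + (1/4)·(-8) + (1/4)·(-2) + (1/4)·(-6) = -21/4
High: (1/4)·5 + (1/4)·6 + (1/4)·(-1) + (1/4)·3 = 13/4
Highest expected payoff is 19/4, from Low.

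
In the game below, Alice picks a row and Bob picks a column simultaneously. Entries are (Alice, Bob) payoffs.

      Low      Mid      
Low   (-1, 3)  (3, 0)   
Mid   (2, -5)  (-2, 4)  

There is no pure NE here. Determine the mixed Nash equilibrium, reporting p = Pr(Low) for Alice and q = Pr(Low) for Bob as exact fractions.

p = 3/4, q = 5/8

In a mixed NE each player is indifferent between their pure strategies, so the opponent's mix sets the indifference.
Bob indifferent between Low and Mid: p·3 + (1−p)·(-5) = p·0 + (1−p)·4 ⟹ (-5) + 8p = 4 + (-4)p ⟹ p = 3/4.
Alice indifferent between Low and Mid: q·(-1) + (1−q)·3 = q·2 + (1−q)·(-2) ⟹ 3 + (-4)q = (-2) + 4q ⟹ q = 5/8.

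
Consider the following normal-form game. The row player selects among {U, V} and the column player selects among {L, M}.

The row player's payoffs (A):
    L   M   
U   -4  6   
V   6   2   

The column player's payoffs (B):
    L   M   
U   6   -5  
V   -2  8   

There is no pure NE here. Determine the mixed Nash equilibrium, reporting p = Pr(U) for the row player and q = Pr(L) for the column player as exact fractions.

p = 10/21, q = 2/7

Each player's mixing probability is pinned down by making the *other* player indifferent.
The column player indifferent between L and M: p·6 + (1−p)·(-2) = p·(-5) + (1−p)·8 ⟹ (-2) + 8p = 8 + (-13)p ⟹ p = 10/21.
The row player indifferent between U and V: q·(-4) + (1−q)·6 = q·6 + (1−q)·2 ⟹ 6 + (-10)q = 2 + 4q ⟹ q = 2/7.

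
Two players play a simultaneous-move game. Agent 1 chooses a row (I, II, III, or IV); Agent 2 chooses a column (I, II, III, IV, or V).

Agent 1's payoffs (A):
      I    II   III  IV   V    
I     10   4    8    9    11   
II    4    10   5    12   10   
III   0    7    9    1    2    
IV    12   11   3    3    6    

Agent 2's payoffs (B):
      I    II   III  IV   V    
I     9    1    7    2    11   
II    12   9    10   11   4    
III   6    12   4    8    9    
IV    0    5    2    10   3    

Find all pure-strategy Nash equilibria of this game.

(I, V)

Check mutual best responses: a cell is a NE iff neither player can gain by unilaterally deviating.
Agent 1's best responses — vs I: IV (payoff 12); vs II: IV (payoff 11); vs III: III (payoff 9); vs IV: II (payoff 12); vs V: I (payoff 11).
Agent 2's best responses — vs I: V (payoff 11); vs II: I (payoff 12); vs III: II (payoff 12); vs IV: IV (payoff 10).
The only mutual best response is (I, V); neither player gains by switching there.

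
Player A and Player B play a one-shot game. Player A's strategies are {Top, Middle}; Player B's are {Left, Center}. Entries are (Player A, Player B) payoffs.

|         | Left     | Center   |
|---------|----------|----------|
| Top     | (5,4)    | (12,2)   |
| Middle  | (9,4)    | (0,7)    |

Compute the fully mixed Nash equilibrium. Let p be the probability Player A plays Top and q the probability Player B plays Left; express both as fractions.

Each player's mixing probability is pinned down by making the *other* player indifferent.
Player B indifferent between Left and Center: p·4 + (1−p)·4 = p·2 + (1−p)·7 ⟹ 4 + 0p = 7 + (-5)p ⟹ p = 3/5.
Player A indifferent between Top and Middle: q·5 + (1−q)·12 = q·9 + (1−q)·0 ⟹ 12 + (-7)q = 0 + 9q ⟹ q = 3/4.

p = 3/5, q = 3/4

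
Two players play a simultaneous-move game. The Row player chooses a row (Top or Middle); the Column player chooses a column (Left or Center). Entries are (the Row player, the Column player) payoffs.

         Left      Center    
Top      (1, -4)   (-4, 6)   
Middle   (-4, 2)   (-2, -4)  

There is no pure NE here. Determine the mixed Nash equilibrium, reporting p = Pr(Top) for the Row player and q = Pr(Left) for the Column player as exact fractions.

p = 3/8, q = 2/7

Each player's mixing probability is pinned down by making the *other* player indifferent.
The Column player indifferent between Left and Center: p·(-4) + (1−p)·2 = p·6 + (1−p)·(-4) ⟹ 2 + (-6)p = (-4) + 10p ⟹ p = 3/8.
The Row player indifferent between Top and Middle: q·1 + (1−q)·(-4) = q·(-4) + (1−q)·(-2) ⟹ (-4) + 5q = (-2) + (-2)q ⟹ q = 2/7.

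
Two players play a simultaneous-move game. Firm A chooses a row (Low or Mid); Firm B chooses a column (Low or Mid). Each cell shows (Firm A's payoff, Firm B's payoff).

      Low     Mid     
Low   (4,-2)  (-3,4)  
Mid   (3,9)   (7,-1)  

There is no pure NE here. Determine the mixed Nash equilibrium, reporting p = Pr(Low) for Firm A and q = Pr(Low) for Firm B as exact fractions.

Each player's mixing probability is pinned down by making the *other* player indifferent.
Firm B indifferent between Low and Mid: p·(-2) + (1−p)·9 = p·4 + (1−p)·(-1) ⟹ 9 + (-11)p = (-1) + 5p ⟹ p = 5/8.
Firm A indifferent between Low and Mid: q·4 + (1−q)·(-3) = q·3 + (1−q)·7 ⟹ (-3) + 7q = 7 + (-4)q ⟹ q = 10/11.

p = 5/8, q = 10/11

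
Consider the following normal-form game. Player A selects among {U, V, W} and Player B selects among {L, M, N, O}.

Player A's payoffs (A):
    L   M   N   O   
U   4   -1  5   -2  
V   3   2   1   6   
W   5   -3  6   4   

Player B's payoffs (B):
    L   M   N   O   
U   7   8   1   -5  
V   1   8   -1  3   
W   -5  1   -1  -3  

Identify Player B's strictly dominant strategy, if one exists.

M

A strategy is strictly dominant if it gives Player B a strictly higher payoff than every other strategy, against every choice by the opponent.
M strictly dominates: vs U: 8 > each of {7, 1, -5}; vs V: 8 > each of {1, -1, 3}; vs W: 1 > each of {-5, -1, -3}.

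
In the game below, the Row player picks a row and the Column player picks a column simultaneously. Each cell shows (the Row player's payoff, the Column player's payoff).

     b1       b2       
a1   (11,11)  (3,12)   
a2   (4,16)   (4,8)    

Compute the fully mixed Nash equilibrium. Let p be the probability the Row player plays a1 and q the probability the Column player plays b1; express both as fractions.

p = 8/9, q = 1/8

In a mixed NE each player is indifferent between their pure strategies, so the opponent's mix sets the indifference.
The Column player indifferent between b1 and b2: p·11 + (1−p)·16 = p·12 + (1−p)·8 ⟹ 16 + (-5)p = 8 + 4p ⟹ p = 8/9.
The Row player indifferent between a1 and a2: q·11 + (1−q)·3 = q·4 + (1−q)·4 ⟹ 3 + 8q = 4 + 0q ⟹ q = 1/8.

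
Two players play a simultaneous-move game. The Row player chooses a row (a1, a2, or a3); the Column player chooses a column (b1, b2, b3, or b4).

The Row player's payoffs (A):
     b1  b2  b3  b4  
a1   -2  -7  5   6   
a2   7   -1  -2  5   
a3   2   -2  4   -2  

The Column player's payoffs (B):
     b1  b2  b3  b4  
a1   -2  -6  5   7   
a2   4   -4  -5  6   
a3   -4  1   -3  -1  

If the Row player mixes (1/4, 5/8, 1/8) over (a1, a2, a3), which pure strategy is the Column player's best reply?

b4

The Column player's best reply maximizes expected payoff against the mix.
b1: (1/4)·(-2) + (5/8)·4 + (1/8)·(-4) = 3/2
b2: (1/4)·(-6) + (5/8)·(-4) + (1/8)·1 = -31/8
b3: (1/4)·5 + (5/8)·(-5) + (1/8)·(-3) = -9/4
b4: (1/4)·7 + (5/8)·6 + (1/8)·(-1) = 43/8
Highest expected payoff is 43/8, from b4.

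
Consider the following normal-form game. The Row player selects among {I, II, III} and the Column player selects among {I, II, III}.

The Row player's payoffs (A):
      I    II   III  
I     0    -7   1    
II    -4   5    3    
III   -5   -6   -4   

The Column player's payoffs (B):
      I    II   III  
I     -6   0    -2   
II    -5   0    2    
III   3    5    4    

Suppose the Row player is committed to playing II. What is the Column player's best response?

III

With the Row player fixed at II, the Column player's payoffs are: I → -5, II → 0, III → 2.
The maximum is 2, achieved by III.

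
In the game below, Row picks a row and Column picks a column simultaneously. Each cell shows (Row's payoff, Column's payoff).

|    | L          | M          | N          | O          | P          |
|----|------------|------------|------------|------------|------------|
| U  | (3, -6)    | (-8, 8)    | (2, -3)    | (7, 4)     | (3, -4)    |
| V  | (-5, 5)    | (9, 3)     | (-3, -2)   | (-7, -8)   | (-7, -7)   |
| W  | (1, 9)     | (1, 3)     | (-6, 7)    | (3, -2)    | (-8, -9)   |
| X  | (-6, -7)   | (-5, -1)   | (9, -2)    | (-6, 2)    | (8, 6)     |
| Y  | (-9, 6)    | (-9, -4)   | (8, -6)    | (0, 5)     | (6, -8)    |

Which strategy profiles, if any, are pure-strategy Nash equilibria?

(X, P)

A profile is a Nash equilibrium when each player is best-responding to the other.
Row's best responses — vs L: U (payoff 3); vs M: V (payoff 9); vs N: X (payoff 9); vs O: U (payoff 7); vs P: X (payoff 8).
Column's best responses — vs U: M (payoff 8); vs V: L (payoff 5); vs W: L (payoff 9); vs X: P (payoff 6); vs Y: L (payoff 6).
The only mutual best response is (X, P); neither player gains by switching there.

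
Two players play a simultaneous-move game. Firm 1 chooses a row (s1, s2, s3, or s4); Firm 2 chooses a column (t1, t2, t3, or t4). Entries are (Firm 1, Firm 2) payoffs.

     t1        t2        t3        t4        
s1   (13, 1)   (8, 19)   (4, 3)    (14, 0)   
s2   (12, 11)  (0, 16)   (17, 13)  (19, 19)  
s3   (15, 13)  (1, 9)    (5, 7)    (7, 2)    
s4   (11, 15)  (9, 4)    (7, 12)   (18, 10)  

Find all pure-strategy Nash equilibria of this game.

(s2, t4) and (s3, t1)

A profile is a Nash equilibrium when each player is best-responding to the other.
Firm 1's best responses — vs t1: s3 (payoff 15); vs t2: s4 (payoff 9); vs t3: s2 (payoff 17); vs t4: s2 (payoff 19).
Firm 2's best responses — vs s1: t2 (payoff 19); vs s2: t4 (payoff 19); vs s3: t1 (payoff 13); vs s4: t1 (payoff 15).
Mutual best responses occur at (s2, t4) and (s3, t1); at each, neither player gains by switching.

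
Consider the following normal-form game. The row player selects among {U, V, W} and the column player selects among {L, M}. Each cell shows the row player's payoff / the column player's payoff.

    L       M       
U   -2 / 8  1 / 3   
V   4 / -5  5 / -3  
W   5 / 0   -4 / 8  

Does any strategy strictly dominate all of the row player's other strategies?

No strictly dominant strategy

Check whether one of the row player's strategies beats all alternatives regardless of what the opponent does.
U is not dominant: against L, V gives 4 > -2.
V is not dominant: against L, W gives 5 > 4.
W is not dominant: against M, U gives 1 > -4.
No single strategy is best against every opponent action.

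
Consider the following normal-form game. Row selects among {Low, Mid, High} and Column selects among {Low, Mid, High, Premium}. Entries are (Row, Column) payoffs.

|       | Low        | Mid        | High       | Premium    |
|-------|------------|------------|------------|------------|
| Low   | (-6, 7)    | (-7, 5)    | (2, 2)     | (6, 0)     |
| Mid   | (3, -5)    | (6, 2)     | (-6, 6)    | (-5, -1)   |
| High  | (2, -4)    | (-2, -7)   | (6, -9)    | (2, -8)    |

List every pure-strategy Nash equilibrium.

A profile is a Nash equilibrium when each player is best-responding to the other.
Row's best responses — vs Low: Mid (payoff 3); vs Mid: Mid (payoff 6); vs High: High (payoff 6); vs Premium: Low (payoff 6).
Column's best responses — vs Low: Low (payoff 7); vs Mid: High (payoff 6); vs High: Low (payoff -4).
No cell has both players best-responding. For instance, Row's best reply to Premium is Low, but against Low Column prefers Low over Premium.

No pure-strategy Nash equilibrium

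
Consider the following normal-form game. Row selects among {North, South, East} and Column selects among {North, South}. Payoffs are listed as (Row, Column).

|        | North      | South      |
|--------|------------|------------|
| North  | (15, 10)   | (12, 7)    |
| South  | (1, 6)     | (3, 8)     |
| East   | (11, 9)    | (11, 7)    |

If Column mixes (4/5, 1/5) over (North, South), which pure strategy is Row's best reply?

Compute Row's expected payoff from each pure strategy against the given mix.
North: (4/5)·15 + (1/5)·12 = 72/5
South: (4/5)·1 + (1/5)·3 = 7/5
East: (4/5)·11 + (1/5)·11 = 11
Highest expected payoff is 72/5, from North.

North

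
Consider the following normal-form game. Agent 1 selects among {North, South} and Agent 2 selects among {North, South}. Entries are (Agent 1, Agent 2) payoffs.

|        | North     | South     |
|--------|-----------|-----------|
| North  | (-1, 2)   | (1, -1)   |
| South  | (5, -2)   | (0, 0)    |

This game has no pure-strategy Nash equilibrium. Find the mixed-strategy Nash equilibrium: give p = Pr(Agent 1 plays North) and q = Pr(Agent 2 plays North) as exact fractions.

p = 2/5, q = 1/7

In a mixed NE each player is indifferent between their pure strategies, so the opponent's mix sets the indifference.
Agent 2 indifferent between North and South: p·2 + (1−p)·(-2) = p·(-1) + (1−p)·0 ⟹ (-2) + 4p = 0 + (-1)p ⟹ p = 2/5.
Agent 1 indifferent between North and South: q·(-1) + (1−q)·1 = q·5 + (1−q)·0 ⟹ 1 + (-2)q = 0 + 5q ⟹ q = 1/7.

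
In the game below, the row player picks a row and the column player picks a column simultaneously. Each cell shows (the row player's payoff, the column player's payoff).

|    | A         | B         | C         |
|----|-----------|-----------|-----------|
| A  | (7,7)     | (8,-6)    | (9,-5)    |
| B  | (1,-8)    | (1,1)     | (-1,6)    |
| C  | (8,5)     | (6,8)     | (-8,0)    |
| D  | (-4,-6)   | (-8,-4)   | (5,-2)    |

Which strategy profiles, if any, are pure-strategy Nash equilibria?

A profile is a Nash equilibrium when each player is best-responding to the other.
The row player's best responses — vs A: C (payoff 8); vs B: A (payoff 8); vs C: A (payoff 9).
The column player's best responses — vs A: A (payoff 7); vs B: C (payoff 6); vs C: B (payoff 8); vs D: C (payoff -2).
No cell has both players best-responding. For instance, the row player's best reply to C is A, but against A the column player prefers A over C.

There is no pure-strategy Nash equilibrium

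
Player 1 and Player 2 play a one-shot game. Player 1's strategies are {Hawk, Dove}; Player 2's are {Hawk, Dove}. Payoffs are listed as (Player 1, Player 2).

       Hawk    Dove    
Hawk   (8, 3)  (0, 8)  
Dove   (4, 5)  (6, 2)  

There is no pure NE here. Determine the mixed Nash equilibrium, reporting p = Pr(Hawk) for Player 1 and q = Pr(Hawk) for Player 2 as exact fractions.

In a mixed NE each player is indifferent between their pure strategies, so the opponent's mix sets the indifference.
Player 2 indifferent between Hawk and Dove: p·3 + (1−p)·5 = p·8 + (1−p)·2 ⟹ 5 + (-2)p = 2 + 6p ⟹ p = 3/8.
Player 1 indifferent between Hawk and Dove: q·8 + (1−q)·0 = q·4 + (1−q)·6 ⟹ 0 + 8q = 6 + (-2)q ⟹ q = 3/5.

p = 3/8, q = 3/5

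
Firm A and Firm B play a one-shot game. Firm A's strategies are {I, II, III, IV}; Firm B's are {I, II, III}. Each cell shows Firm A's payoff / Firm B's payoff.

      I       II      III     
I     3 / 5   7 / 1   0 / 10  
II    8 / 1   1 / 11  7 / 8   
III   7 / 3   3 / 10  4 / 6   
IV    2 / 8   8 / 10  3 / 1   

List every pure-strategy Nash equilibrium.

(IV, II)

Find each player's best response to every opponent strategy; NE are the intersections.
Firm A's best responses — vs I: II (payoff 8); vs II: IV (payoff 8); vs III: II (payoff 7).
Firm B's best responses — vs I: III (payoff 10); vs II: II (payoff 11); vs III: II (payoff 10); vs IV: II (payoff 10).
The only mutual best response is (IV, II); neither player gains by switching there.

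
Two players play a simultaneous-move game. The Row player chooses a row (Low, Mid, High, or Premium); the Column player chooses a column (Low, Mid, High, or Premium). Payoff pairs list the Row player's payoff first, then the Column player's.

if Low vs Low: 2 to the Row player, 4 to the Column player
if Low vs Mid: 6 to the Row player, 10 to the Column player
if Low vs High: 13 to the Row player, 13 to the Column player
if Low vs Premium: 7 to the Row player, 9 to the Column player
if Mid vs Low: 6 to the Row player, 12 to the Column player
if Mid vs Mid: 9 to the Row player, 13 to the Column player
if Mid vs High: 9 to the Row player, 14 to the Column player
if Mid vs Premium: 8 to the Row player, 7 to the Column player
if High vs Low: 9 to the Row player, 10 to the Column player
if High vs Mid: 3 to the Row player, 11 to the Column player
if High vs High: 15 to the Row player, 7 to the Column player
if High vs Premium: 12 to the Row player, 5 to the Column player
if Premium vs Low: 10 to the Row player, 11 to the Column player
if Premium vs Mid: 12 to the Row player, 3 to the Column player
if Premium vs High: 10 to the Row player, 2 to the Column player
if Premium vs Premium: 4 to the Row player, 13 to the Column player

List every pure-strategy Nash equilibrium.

Find each player's best response to every opponent strategy; NE are the intersections.
The Row player's best responses — vs Low: Premium (payoff 10); vs Mid: Premium (payoff 12); vs High: High (payoff 15); vs Premium: High (payoff 12).
The Column player's best responses — vs Low: High (payoff 13); vs Mid: High (payoff 14); vs High: Mid (payoff 11); vs Premium: Premium (payoff 13).
No cell has both players best-responding. For instance, the Row player's best reply to Low is Premium, but against Premium the Column player prefers Premium over Low.

There is no pure-strategy Nash equilibrium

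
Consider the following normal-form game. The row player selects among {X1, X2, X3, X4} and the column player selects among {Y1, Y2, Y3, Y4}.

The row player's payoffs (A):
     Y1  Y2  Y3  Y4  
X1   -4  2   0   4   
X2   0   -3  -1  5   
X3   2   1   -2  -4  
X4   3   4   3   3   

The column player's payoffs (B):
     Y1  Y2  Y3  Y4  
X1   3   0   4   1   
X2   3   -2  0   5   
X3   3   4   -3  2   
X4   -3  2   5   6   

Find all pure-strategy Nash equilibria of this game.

(X2, Y4)

Check mutual best responses: a cell is a NE iff neither player can gain by unilaterally deviating.
The row player's best responses — vs Y1: X4 (payoff 3); vs Y2: X4 (payoff 4); vs Y3: X4 (payoff 3); vs Y4: X2 (payoff 5).
The column player's best responses — vs X1: Y3 (payoff 4); vs X2: Y4 (payoff 5); vs X3: Y2 (payoff 4); vs X4: Y4 (payoff 6).
The only mutual best response is (X2, Y4); neither player gains by switching there.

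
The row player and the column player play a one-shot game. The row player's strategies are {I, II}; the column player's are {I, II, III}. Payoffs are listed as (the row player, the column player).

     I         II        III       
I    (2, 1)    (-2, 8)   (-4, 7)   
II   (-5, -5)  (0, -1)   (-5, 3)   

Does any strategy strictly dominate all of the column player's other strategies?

None

A strategy is strictly dominant if it gives the column player a strictly higher payoff than every other strategy, against every choice by the opponent.
I is not dominant: against I, II gives 8 > 1.
II is not dominant: against II, III gives 3 > -1.
III is not dominant: against I, II gives 8 > 7.
No single strategy is best against every opponent action.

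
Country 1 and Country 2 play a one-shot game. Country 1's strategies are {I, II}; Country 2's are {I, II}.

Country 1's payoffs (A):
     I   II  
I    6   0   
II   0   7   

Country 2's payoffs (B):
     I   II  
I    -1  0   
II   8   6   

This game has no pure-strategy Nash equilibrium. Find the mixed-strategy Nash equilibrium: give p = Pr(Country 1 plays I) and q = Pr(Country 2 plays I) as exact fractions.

In a mixed NE each player is indifferent between their pure strategies, so the opponent's mix sets the indifference.
Country 2 indifferent between I and II: p·(-1) + (1−p)·8 = p·0 + (1−p)·6 ⟹ 8 + (-9)p = 6 + (-6)p ⟹ p = 2/3.
Country 1 indifferent between I and II: q·6 + (1−q)·0 = q·0 + (1−q)·7 ⟹ 0 + 6q = 7 + (-7)q ⟹ q = 7/13.

p = 2/3, q = 7/13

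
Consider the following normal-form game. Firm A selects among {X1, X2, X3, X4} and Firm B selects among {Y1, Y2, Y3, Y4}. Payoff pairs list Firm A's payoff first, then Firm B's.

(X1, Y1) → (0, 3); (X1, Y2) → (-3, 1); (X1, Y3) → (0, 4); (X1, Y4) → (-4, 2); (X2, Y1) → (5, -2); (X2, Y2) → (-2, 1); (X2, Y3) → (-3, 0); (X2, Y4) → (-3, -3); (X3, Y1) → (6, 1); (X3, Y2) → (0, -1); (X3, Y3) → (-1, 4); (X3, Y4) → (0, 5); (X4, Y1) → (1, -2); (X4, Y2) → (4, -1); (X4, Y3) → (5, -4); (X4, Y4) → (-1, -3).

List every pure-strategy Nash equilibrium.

A profile is a Nash equilibrium when each player is best-responding to the other.
Firm A's best responses — vs Y1: X3 (payoff 6); vs Y2: X4 (payoff 4); vs Y3: X4 (payoff 5); vs Y4: X3 (payoff 0).
Firm B's best responses — vs X1: Y3 (payoff 4); vs X2: Y2 (payoff 1); vs X3: Y4 (payoff 5); vs X4: Y2 (payoff -1).
Mutual best responses occur at (X3, Y4) and (X4, Y2); at each, neither player gains by switching.

(X3, Y4) and (X4, Y2)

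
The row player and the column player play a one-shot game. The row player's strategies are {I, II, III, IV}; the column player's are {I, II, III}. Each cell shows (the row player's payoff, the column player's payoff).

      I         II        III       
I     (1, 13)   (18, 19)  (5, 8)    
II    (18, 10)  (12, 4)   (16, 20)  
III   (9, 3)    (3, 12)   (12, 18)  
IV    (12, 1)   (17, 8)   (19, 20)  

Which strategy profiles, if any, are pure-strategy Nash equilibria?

(I, II) and (IV, III)

Check mutual best responses: a cell is a NE iff neither player can gain by unilaterally deviating.
The row player's best responses — vs I: II (payoff 18); vs II: I (payoff 18); vs III: IV (payoff 19).
The column player's best responses — vs I: II (payoff 19); vs II: III (payoff 20); vs III: III (payoff 18); vs IV: III (payoff 20).
Mutual best responses occur at (I, II) and (IV, III); at each, neither player gains by switching.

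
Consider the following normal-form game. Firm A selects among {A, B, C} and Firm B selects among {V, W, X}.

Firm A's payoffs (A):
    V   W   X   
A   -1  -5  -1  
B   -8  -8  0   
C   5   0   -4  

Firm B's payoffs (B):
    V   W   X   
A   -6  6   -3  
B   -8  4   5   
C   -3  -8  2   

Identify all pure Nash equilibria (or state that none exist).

A profile is a Nash equilibrium when each player is best-responding to the other.
Firm A's best responses — vs V: C (payoff 5); vs W: C (payoff 0); vs X: B (payoff 0).
Firm B's best responses — vs A: W (payoff 6); vs B: X (payoff 5); vs C: X (payoff 2).
The only mutual best response is (B, X); neither player gains by switching there.

(B, X)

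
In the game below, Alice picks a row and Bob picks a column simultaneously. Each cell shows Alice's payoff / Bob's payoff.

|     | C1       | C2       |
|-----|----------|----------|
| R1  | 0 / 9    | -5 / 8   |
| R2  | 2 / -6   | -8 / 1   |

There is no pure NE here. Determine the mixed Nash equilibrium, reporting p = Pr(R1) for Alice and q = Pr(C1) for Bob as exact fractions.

p = 7/8, q = 3/5

In a mixed NE each player is indifferent between their pure strategies, so the opponent's mix sets the indifference.
Bob indifferent between C1 and C2: p·9 + (1−p)·(-6) = p·8 + (1−p)·1 ⟹ (-6) + 15p = 1 + 7p ⟹ p = 7/8.
Alice indifferent between R1 and R2: q·0 + (1−q)·(-5) = q·2 + (1−q)·(-8) ⟹ (-5) + 5q = (-8) + 10q ⟹ q = 3/5.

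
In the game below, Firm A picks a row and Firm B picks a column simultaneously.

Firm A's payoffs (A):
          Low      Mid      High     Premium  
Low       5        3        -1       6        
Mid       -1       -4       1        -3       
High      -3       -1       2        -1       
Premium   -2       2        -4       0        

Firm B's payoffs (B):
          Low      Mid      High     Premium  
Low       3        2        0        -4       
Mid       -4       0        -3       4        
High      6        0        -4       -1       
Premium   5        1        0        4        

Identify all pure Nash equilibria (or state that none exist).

Find each player's best response to every opponent strategy; NE are the intersections.
Firm A's best responses — vs Low: Low (payoff 5); vs Mid: Low (payoff 3); vs High: High (payoff 2); vs Premium: Low (payoff 6).
Firm B's best responses — vs Low: Low (payoff 3); vs Mid: Premium (payoff 4); vs High: Low (payoff 6); vs Premium: Low (payoff 5).
The only mutual best response is (Low, Low); neither player gains by switching there.

(Low, Low)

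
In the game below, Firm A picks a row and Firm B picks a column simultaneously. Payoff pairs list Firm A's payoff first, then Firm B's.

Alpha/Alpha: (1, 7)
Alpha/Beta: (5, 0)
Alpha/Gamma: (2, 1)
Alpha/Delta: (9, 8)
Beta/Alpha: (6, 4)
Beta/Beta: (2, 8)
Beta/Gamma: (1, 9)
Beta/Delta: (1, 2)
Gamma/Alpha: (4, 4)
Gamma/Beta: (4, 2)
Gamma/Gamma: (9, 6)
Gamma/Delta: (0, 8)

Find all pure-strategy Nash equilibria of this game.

Find each player's best response to every opponent strategy; NE are the intersections.
Firm A's best responses — vs Alpha: Beta (payoff 6); vs Beta: Alpha (payoff 5); vs Gamma: Gamma (payoff 9); vs Delta: Alpha (payoff 9).
Firm B's best responses — vs Alpha: Delta (payoff 8); vs Beta: Gamma (payoff 9); vs Gamma: Delta (payoff 8).
The only mutual best response is (Alpha, Delta); neither player gains by switching there.

(Alpha, Delta)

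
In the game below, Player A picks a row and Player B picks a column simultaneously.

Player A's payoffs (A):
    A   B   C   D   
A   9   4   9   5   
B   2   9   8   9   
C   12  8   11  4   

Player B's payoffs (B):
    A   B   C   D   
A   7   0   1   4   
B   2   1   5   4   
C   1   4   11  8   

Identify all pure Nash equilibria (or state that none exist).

A profile is a Nash equilibrium when each player is best-responding to the other.
Player A's best responses — vs A: C (payoff 12); vs B: B (payoff 9); vs C: C (payoff 11); vs D: B (payoff 9).
Player B's best responses — vs A: A (payoff 7); vs B: C (payoff 5); vs C: C (payoff 11).
The only mutual best response is (C, C); neither player gains by switching there.

(C, C)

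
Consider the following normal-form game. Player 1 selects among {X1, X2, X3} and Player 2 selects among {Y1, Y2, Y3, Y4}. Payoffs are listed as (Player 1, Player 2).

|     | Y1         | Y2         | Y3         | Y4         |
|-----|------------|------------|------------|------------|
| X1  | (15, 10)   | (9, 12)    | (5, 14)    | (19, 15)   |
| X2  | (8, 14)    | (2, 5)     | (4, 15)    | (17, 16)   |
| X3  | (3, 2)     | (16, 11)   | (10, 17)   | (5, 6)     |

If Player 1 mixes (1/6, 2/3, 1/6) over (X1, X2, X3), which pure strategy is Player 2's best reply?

Compute Player 2's expected payoff from each pure strategy against the given mix.
Y1: (1/6)·10 + (2/3)·14 + (1/6)·2 = 34/3
Y2: (1/6)·12 + (2/3)·5 + (1/6)·11 = 43/6
Y3: (1/6)·14 + (2/3)·15 + (1/6)·17 = 91/6
Y4: (1/6)·15 + (2/3)·16 + (1/6)·6 = 85/6
Highest expected payoff is 91/6, from Y3.

Y3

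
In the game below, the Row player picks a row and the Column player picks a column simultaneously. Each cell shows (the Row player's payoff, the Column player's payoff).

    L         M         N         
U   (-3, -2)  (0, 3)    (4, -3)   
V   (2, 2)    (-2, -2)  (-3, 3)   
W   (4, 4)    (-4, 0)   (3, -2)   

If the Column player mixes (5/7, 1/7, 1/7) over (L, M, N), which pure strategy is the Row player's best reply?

Compute the Row player's expected payoff from each pure strategy against the given mix.
U: (5/7)·(-3) + (1/7)·0 + (1/7)·4 = -11/7
V: (5/7)·2 + (1/7)·(-2) + (1/7)·(-3) = 5/7
W: (5/7)·4 + (1/7)·(-4) + (1/7)·3 = 19/7
Highest expected payoff is 19/7, from W.

W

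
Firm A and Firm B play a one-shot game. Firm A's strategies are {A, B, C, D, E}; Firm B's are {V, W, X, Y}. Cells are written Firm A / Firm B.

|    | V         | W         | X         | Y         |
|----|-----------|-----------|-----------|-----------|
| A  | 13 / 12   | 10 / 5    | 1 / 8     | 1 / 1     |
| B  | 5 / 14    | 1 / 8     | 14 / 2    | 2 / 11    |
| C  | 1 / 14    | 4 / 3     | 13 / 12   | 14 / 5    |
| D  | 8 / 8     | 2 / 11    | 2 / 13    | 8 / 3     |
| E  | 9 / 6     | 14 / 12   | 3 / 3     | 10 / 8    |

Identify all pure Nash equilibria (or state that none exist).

Check mutual best responses: a cell is a NE iff neither player can gain by unilaterally deviating.
Firm A's best responses — vs V: A (payoff 13); vs W: E (payoff 14); vs X: B (payoff 14); vs Y: C (payoff 14).
Firm B's best responses — vs A: V (payoff 12); vs B: V (payoff 14); vs C: V (payoff 14); vs D: X (payoff 13); vs E: W (payoff 12).
Mutual best responses occur at (A, V) and (E, W); at each, neither player gains by switching.

(A, V) and (E, W)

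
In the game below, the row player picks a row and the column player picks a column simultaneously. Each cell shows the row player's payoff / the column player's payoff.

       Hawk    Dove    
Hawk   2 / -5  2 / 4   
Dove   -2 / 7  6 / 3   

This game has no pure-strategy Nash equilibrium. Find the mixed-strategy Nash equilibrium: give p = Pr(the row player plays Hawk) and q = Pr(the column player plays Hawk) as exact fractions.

p = 4/13, q = 1/2

Each player's mixing probability is pinned down by making the *other* player indifferent.
The column player indifferent between Hawk and Dove: p·(-5) + (1−p)·7 = p·4 + (1−p)·3 ⟹ 7 + (-12)p = 3 + 1p ⟹ p = 4/13.
The row player indifferent between Hawk and Dove: q·2 + (1−q)·2 = q·(-2) + (1−q)·6 ⟹ 2 + 0q = 6 + (-8)q ⟹ q = 1/2.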